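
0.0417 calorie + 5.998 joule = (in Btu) 1 calorie = 4.184 J, so 0.0417 calorie = 0.0417 * 4.184 = 0.1744728 J. 5.998 joule = 5.998 J. Sum: 0.1744728 + 5.998 = 6.1724728 J. 1 Btu = 1055.0559 J, so 6.1724728 J = 6.1724728 / 1055.0559 = 0.0058503754 Btu ≈ 0.00585 Btu (4 s.f.). Final answer: 0.00585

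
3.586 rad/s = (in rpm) 1 rpm = 0.10471976 rad/s, so 3.586 rad/s = 3.586 / 0.10471976 = 34.243778 rpm ≈ 34.24 rpm (4 s.f.). Final answer: 34.24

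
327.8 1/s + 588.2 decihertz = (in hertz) 327.8 1/s = 327.8 Hz. 1 decihertz = 0.1 Hz, so 588.2 decihertz = 588.2 * 0.1 = 58.82 Hz. Sum: 327.8 + 58.82 = 386.62 Hz. 386.62 Hz = 386.62 hertz ≈ 386.6 hertz (4 s.f.). Final answer: 386.6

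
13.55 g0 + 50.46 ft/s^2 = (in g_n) 1 g0 = 9.80665 m/s^2, so 13.55 g0 = 13.55 * 9.80665 = 132.88011 m/s^2. 1 ft/s^2 = 0.3048 m/s^2, so 50.46 ft/s^2 = 50.46 * 0.3048 = 15.380208 m/s^2. Sum: 132.88011 + 15.380208 = 148.26032 m/s^2. 1 g_n = 9.80665 m/s^2, so 148.26032 m/s^2 = 148.26032 / 9.80665 = 15.118345 g_n ≈ 15.12 g_n (4 s.f.). Final answer: 15.12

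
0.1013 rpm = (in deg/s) 0.6078. Check: 1 rpm = 0.10471976 rad/s, so 0.1013 rpm = 0.1013 * 0.10471976 = 0.010608111 rad/s. 1 deg/s = 0.017453293 rad/s, so 0.010608111 rad/s = 0.010608111 / 0.017453293 = 0.6078 deg/s.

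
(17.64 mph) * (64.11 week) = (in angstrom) 1 mph = 0.44704 m/s, so 17.64 mph = 17.64 * 0.44704 = 7.8857856 m/s. 1 week = 604800 s, so 64.11 week = 64.11 * 604800 = 38773728 s. Combine: 7.8857856 m/s * 38773728 s = 3.0576131e+08 m. 1 angstrom = 1e-10 m, so 3.0576131e+08 m = 3.0576131e+08 / 1e-10 = 3.0576131e+18 angstrom ≈ 3.058e+18 angstrom (4 s.f.). Final answer: 3.058e+18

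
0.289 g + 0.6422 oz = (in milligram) 1 g = 0.001 kg, so 0.289 g = 0.289 * 0.001 = 0.000289 kg. 1 oz = 0.028349523 kg, so 0.6422 oz = 0.6422 * 0.028349523 = 0.018206064 kg. Sum: 0.000289 + 0.018206064 = 0.018495064 kg. 1 milligram = 1e-06 kg, so 0.018495064 kg = 0.018495064 / 1e-06 = 18495.064 milligram ≈ 1.85e+04 milligram (4 s.f.). Final answer: 1.85e+04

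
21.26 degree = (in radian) 1 degree = 0.017453293 rad, so 21.26 degree = 21.26 * 0.017453293 = 0.371057 rad. 0.371057 rad = 0.371057 radian ≈ 0.3711 radian (4 s.f.). Final answer: 0.3711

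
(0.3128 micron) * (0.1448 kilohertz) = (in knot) 1 micron = 1e-06 m, so 0.3128 micron = 0.3128 * 1e-06 = 3.128e-07 m. 1 kilohertz = 1000 Hz, so 0.1448 kilohertz = 0.1448 * 1000 = 144.8 Hz. Combine: 3.128e-07 m * 144.8 Hz = 4.529344e-05 m/s. 1 knot = 0.51444444 m/s, so 4.529344e-05 m/s = 4.529344e-05 / 0.51444444 = 8.8043404e-05 knot ≈ 8.804e-05 knot (4 s.f.). Final answer: 8.804e-05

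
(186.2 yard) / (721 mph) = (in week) 1 yard = 0.9144 m, so 186.2 yard = 186.2 * 0.9144 = 170.26128 m. 1 mph = 0.44704 m/s, so 721 mph = 721 * 0.44704 = 322.31584 m/s. Combine: 170.26128 m / 322.31584 m/s = 0.5282436 s. 1 week = 604800 s, so 0.5282436 s = 0.5282436 / 604800 = 8.7341865e-07 week ≈ 8.734e-07 week (4 s.f.). Final answer: 8.734e-07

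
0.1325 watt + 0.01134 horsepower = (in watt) 8.589. Check: 0.1325 watt = 0.1325 W. 1 horsepower = 745.69987 W, so 0.01134 horsepower = 0.01134 * 745.69987 = 8.4562365 W. Sum: 0.1325 + 8.4562365 = 8.5887365 W. 8.5887365 W = 8.5887365 watt ≈ 8.589 watt (4 s.f.).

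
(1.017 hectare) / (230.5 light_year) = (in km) 4.664e-18. Check: 1 hectare = 10000 m^2, so 1.017 hectare = 1.017 * 10000 = 10170 m^2. 1 light_year = 9.4607305e+15 m, so 230.5 light_year = 230.5 * 9.4607305e+15 = 2.1806984e+18 m. Combine: 10170 m^2 / 2.1806984e+18 m = 4.6636436e-15 m. 1 km = 1000 m, so 4.6636436e-15 m = 4.6636436e-15 / 1000 = 4.6636436e-18 km ≈ 4.664e-18 km (4 s.f.).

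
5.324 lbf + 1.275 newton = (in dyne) 1 lbf = 4.4482216 N, so 5.324 lbf = 5.324 * 4.4482216 = 23.682332 N. 1.275 newton = 1.275 N. Sum: 23.682332 + 1.275 = 24.957332 N. 1 dyne = 1e-05 N, so 24.957332 N = 24.957332 / 1e-05 = 2495733.2 dyne ≈ 2.496e+06 dyne (4 s.f.). Final answer: 2.496e+06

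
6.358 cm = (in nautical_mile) 3.433e-05. Check: 1 cm = 0.01 m, so 6.358 cm = 6.358 * 0.01 = 0.06358 m. 1 nautical_mile = 1852 m, so 0.06358 m = 0.06358 / 1852 = 3.4330454e-05 nautical_mile ≈ 3.433e-05 nautical_mile (4 s.f.).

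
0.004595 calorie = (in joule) 1 calorie = 4.184 J, so 0.004595 calorie = 0.004595 * 4.184 = 0.01922548 J. 0.01922548 J = 0.01922548 joule ≈ 0.01923 joule (4 s.f.). Final answer: 0.01923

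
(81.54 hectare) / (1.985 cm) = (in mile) 2.552e+04. Check: 1 hectare = 10000 m^2, so 81.54 hectare = 81.54 * 10000 = 815400 m^2. 1 cm = 0.01 m, so 1.985 cm = 1.985 * 0.01 = 0.01985 m. Combine: 815400 m^2 / 0.01985 m = 41078086 m. 1 mile = 1609.344 m, so 41078086 m = 41078086 / 1609.344 = 25524.739 mile ≈ 2.552e+04 mile (4 s.f.).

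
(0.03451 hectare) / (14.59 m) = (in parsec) 7.665e-16. Check: 1 hectare = 10000 m^2, so 0.03451 hectare = 0.03451 * 10000 = 345.1 m^2. 14.59 m is already in m. Combine: 345.1 m^2 / 14.59 m = 23.653187 m. 1 parsec = 3.0856776e+16 m, so 23.653187 m = 23.653187 / 3.0856776e+16 = 7.6654759e-16 parsec ≈ 7.665e-16 parsec (4 s.f.).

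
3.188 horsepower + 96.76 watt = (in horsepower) 3.318. Check: 1 horsepower = 745.69987 W, so 3.188 horsepower = 3.188 * 745.69987 = 2377.2912 W. 96.76 watt = 96.76 W. Sum: 2377.2912 + 96.76 = 2474.0512 W. 1 horsepower = 745.69987 W, so 2474.0512 W = 2474.0512 / 745.69987 = 3.3177573 horsepower ≈ 3.318 horsepower (4 s.f.).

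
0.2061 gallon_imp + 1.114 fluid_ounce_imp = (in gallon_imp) 0.2131. Check: 1 gallon_imp = 0.00454609 m^3, so 0.2061 gallon_imp = 0.2061 * 0.00454609 = 0.00093694915 m^3. 1 fluid_ounce_imp = 2.8413063e-05 m^3, so 1.114 fluid_ounce_imp = 1.114 * 2.8413063e-05 = 3.1652152e-05 m^3. Sum: 0.00093694915 + 3.1652152e-05 = 0.0009686013 m^3. 1 gallon_imp = 0.00454609 m^3, so 0.0009686013 m^3 = 0.0009686013 / 0.00454609 = 0.2130625 gallon_imp ≈ 0.2131 gallon_imp (4 s.f.).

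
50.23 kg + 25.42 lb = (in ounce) 2179. Check: 50.23 kg is already in kg. 1 lb = 0.45359237 kg, so 25.42 lb = 25.42 * 0.45359237 = 11.530318 kg. Sum: 50.23 + 11.530318 = 61.760318 kg. 1 ounce = 0.028349523 kg, so 61.760318 kg = 61.760318 / 0.028349523 = 2178.5311 ounce ≈ 2179 ounce (4 s.f.).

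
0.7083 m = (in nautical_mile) 0.0003825. Check: 1 nautical_mile = 1852 m, so 0.7083 m = 0.7083 / 1852 = 0.0003824514 nautical_mile ≈ 0.0003825 nautical_mile (4 s.f.).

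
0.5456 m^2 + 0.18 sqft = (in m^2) 0.5456 m^2 is already in m^2. 1 sqft = 0.09290304 m^2, so 0.18 sqft = 0.18 * 0.09290304 = 0.016722547 m^2. Sum: 0.5456 + 0.016722547 = 0.56232255 m^2. Result: 0.56232255 m^2 ≈ 0.5623 m^2 (4 s.f.). Final answer: 0.5623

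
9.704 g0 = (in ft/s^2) 312.2. Check: 1 g0 = 9.80665 m/s^2, so 9.704 g0 = 9.704 * 9.80665 = 95.163732 m/s^2. 1 ft/s^2 = 0.3048 m/s^2, so 95.163732 m/s^2 = 95.163732 / 0.3048 = 312.21697 ft/s^2 ≈ 312.2 ft/s^2 (4 s.f.).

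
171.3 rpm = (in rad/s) 17.94. Check: 1 rpm = 0.10471976 rad/s, so 171.3 rpm = 171.3 * 0.10471976 = 17.938494 rad/s. Result: 17.938494 rad/s ≈ 17.94 rad/s (4 s.f.).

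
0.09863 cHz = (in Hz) 1 cHz = 0.01 Hz, so 0.09863 cHz = 0.09863 * 0.01 = 0.0009863 Hz. Result: 0.0009863 Hz. Final answer: 0.0009863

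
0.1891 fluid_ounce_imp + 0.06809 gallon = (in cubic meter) 1 fluid_ounce_imp = 2.8413063e-05 m^3, so 0.1891 fluid_ounce_imp = 0.1891 * 2.8413063e-05 = 5.3729101e-06 m^3. 1 gallon = 0.0037854118 m^3, so 0.06809 gallon = 0.06809 * 0.0037854118 = 0.00025774869 m^3. Sum: 5.3729101e-06 + 0.00025774869 = 0.0002631216 m^3. 0.0002631216 m^3 = 0.0002631216 cubic meter ≈ 0.0002631 cubic meter (4 s.f.). Final answer: 0.0002631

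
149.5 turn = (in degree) 1 turn = 6.2831853 rad, so 149.5 turn = 149.5 * 6.2831853 = 939.3362 rad. 1 degree = 0.017453293 rad, so 939.3362 rad = 939.3362 / 0.017453293 = 53820 degree ≈ 5.382e+04 degree (4 s.f.). Final answer: 5.382e+04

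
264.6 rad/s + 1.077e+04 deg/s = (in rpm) 4322. Check: 264.6 rad/s is already in rad/s. 1 deg/s = 0.017453293 rad/s, so 1.077e+04 deg/s = 1.077e+04 * 0.017453293 = 187.97196 rad/s. Sum: 264.6 + 187.97196 = 452.57196 rad/s. 1 rpm = 0.10471976 rad/s, so 452.57196 rad/s = 452.57196 / 0.10471976 = 4321.7439 rpm ≈ 4322 rpm (4 s.f.).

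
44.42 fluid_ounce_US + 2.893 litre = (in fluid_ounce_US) 1 fluid_ounce_US = 2.957353e-05 m^3, so 44.42 fluid_ounce_US = 44.42 * 2.957353e-05 = 0.0013136562 m^3. 1 litre = 0.001 m^3, so 2.893 litre = 2.893 * 0.001 = 0.002893 m^3. Sum: 0.0013136562 + 0.002893 = 0.0042066562 m^3. 1 fluid_ounce_US = 2.957353e-05 m^3, so 0.0042066562 m^3 = 0.0042066562 / 2.957353e-05 = 142.24397 fluid_ounce_US ≈ 142.2 fluid_ounce_US (4 s.f.). Final answer: 142.2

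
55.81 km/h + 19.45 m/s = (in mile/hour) 1 km/h = 0.27777778 m/s, so 55.81 km/h = 55.81 * 0.27777778 = 15.502778 m/s. 19.45 m/s is already in m/s. Sum: 15.502778 + 19.45 = 34.952778 m/s. 1 mile/hour = 0.44704 m/s, so 34.952778 m/s = 34.952778 / 0.44704 = 78.187137 mile/hour ≈ 78.19 mile/hour (4 s.f.). Final answer: 78.19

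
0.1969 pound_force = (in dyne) 8.759e+04. Check: 1 pound_force = 4.4482216 N, so 0.1969 pound_force = 0.1969 * 4.4482216 = 0.87585484 N. 1 dyne = 1e-05 N, so 0.87585484 N = 0.87585484 / 1e-05 = 87585.484 dyne ≈ 8.759e+04 dyne (4 s.f.).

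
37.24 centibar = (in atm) 0.3675. Check: 1 centibar = 1000 Pa, so 37.24 centibar = 37.24 * 1000 = 37240 Pa. 1 atm = 101325 Pa, so 37240 Pa = 37240 / 101325 = 0.36753022 atm ≈ 0.3675 atm (4 s.f.).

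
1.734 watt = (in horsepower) 0.002325. Check: 1.734 watt = 1.734 W. 1 horsepower = 745.69987 W, so 1.734 W = 1.734 / 745.69987 = 0.0023253323 horsepower ≈ 0.002325 horsepower (4 s.f.).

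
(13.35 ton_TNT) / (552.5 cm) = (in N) 1.011e+10. Check: 1 ton_TNT = 4.184e+09 J, so 13.35 ton_TNT = 13.35 * 4.184e+09 = 5.58564e+10 J. 1 cm = 0.01 m, so 552.5 cm = 552.5 * 0.01 = 5.525 m. Combine: 5.58564e+10 J / 5.525 m = 1.0109756e+10 N. Result: 1.0109756e+10 N ≈ 1.011e+10 N (4 s.f.).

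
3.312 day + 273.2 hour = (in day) 14.7. Check: 1 day = 86400 s, so 3.312 day = 3.312 * 86400 = 286156.8 s. 1 hour = 3600 s, so 273.2 hour = 273.2 * 3600 = 983520 s. Sum: 286156.8 + 983520 = 1269676.8 s. 1 day = 86400 s, so 1269676.8 s = 1269676.8 / 86400 = 14.695333 day ≈ 14.7 day (4 s.f.).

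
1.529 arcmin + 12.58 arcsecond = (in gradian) 0.0322. Check: 1 arcmin = 0.00029088821 rad, so 1.529 arcmin = 1.529 * 0.00029088821 = 0.00044476807 rad. 1 arcsecond = 4.8481368e-06 rad, so 12.58 arcsecond = 12.58 * 4.8481368e-06 = 6.0989561e-05 rad. Sum: 0.00044476807 + 6.0989561e-05 = 0.00050575763 rad. 1 gradian = 0.015707963 rad, so 0.00050575763 rad = 0.00050575763 / 0.015707963 = 0.032197531 gradian ≈ 0.0322 gradian (4 s.f.).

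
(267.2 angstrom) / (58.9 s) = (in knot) 1 angstrom = 1e-10 m, so 267.2 angstrom = 267.2 * 1e-10 = 2.672e-08 m. 58.9 s is already in s. Combine: 2.672e-08 m / 58.9 s = 4.5365025e-10 m/s. 1 knot = 0.51444444 m/s, so 4.5365025e-10 m/s = 4.5365025e-10 / 0.51444444 = 8.8182555e-10 knot ≈ 8.818e-10 knot (4 s.f.). Final answer: 8.818e-10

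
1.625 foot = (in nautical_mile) 1 foot = 0.3048 m, so 1.625 foot = 1.625 * 0.3048 = 0.4953 m. 1 nautical_mile = 1852 m, so 0.4953 m = 0.4953 / 1852 = 0.0002674406 nautical_mile ≈ 0.0002674 nautical_mile (4 s.f.). Final answer: 0.0002674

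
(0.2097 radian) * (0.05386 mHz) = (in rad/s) 0.2097 radian = 0.2097 rad. 1 mHz = 0.001 Hz, so 0.05386 mHz = 0.05386 * 0.001 = 5.386e-05 Hz. Combine: 0.2097 rad * 5.386e-05 Hz = 1.1294442e-05 rad/s. Result: 1.1294442e-05 rad/s ≈ 1.129e-05 rad/s (4 s.f.). Final answer: 1.129e-05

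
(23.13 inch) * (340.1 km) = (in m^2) 1 inch = 0.0254 m, so 23.13 inch = 23.13 * 0.0254 = 0.587502 m. 1 km = 1000 m, so 340.1 km = 340.1 * 1000 = 340100 m. Combine: 0.587502 m * 340100 m = 199809.43 m^2. Result: 199809.43 m^2 ≈ 1.998e+05 m^2 (4 s.f.). Final answer: 1.998e+05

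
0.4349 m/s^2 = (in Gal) 1 Gal = 0.01 m/s^2, so 0.4349 m/s^2 = 0.4349 / 0.01 = 43.49 Gal. Final answer: 43.49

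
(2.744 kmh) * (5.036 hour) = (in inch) 1 kmh = 0.27777778 m/s, so 2.744 kmh = 2.744 * 0.27777778 = 0.76222222 m/s. 1 hour = 3600 s, so 5.036 hour = 5.036 * 3600 = 18129.6 s. Combine: 0.76222222 m/s * 18129.6 s = 13818.784 m. 1 inch = 0.0254 m, so 13818.784 m = 13818.784 / 0.0254 = 544046.61 inch ≈ 5.44e+05 inch (4 s.f.). Final answer: 5.44e+05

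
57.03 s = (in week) 1 week = 604800 s, so 57.03 s = 57.03 / 604800 = 9.4295635e-05 week ≈ 9.43e-05 week (4 s.f.). Final answer: 9.43e-05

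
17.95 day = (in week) 2.564. Check: 1 day = 86400 s, so 17.95 day = 17.95 * 86400 = 1550880 s. 1 week = 604800 s, so 1550880 s = 1550880 / 604800 = 2.5642857 week ≈ 2.564 week (4 s.f.).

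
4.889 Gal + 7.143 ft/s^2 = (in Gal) 222.6. Check: 1 Gal = 0.01 m/s^2, so 4.889 Gal = 4.889 * 0.01 = 0.04889 m/s^2. 1 ft/s^2 = 0.3048 m/s^2, so 7.143 ft/s^2 = 7.143 * 0.3048 = 2.1771864 m/s^2. Sum: 0.04889 + 2.1771864 = 2.2260764 m/s^2. 1 Gal = 0.01 m/s^2, so 2.2260764 m/s^2 = 2.2260764 / 0.01 = 222.60764 Gal ≈ 222.6 Gal (4 s.f.).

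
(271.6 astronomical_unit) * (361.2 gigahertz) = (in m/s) 1.468e+25. Check: 1 astronomical_unit = 1.4959787e+11 m, so 271.6 astronomical_unit = 271.6 * 1.4959787e+11 = 4.0630782e+13 m. 1 gigahertz = 1e+09 Hz, so 361.2 gigahertz = 361.2 * 1e+09 = 3.612e+11 Hz. Combine: 4.0630782e+13 m * 3.612e+11 Hz = 1.4675838e+25 m/s. Result: 1.4675838e+25 m/s ≈ 1.468e+25 m/s (4 s.f.).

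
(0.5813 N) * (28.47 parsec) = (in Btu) 0.5813 N is already in N. 1 parsec = 3.0856776e+16 m, so 28.47 parsec = 28.47 * 3.0856776e+16 = 8.7849241e+17 m. Combine: 0.5813 N * 8.7849241e+17 m = 5.1066764e+17 J. 1 Btu = 1055.0559 J, so 5.1066764e+17 J = 5.1066764e+17 / 1055.0559 = 4.8401953e+14 Btu ≈ 4.84e+14 Btu (4 s.f.). Final answer: 4.84e+14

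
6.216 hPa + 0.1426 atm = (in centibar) 15.07. Check: 1 hPa = 100 Pa, so 6.216 hPa = 6.216 * 100 = 621.6 Pa. 1 atm = 101325 Pa, so 0.1426 atm = 0.1426 * 101325 = 14448.945 Pa. Sum: 621.6 + 14448.945 = 15070.545 Pa. 1 centibar = 1000 Pa, so 15070.545 Pa = 15070.545 / 1000 = 15.070545 centibar ≈ 15.07 centibar (4 s.f.).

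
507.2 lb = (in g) 2.301e+05. Check: 1 lb = 0.45359237 kg, so 507.2 lb = 507.2 * 0.45359237 = 230.06205 kg. 1 g = 0.001 kg, so 230.06205 kg = 230.06205 / 0.001 = 230062.05 g ≈ 2.301e+05 g (4 s.f.).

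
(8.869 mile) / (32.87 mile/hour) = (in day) 0.01124. Check: 1 mile = 1609.344 m, so 8.869 mile = 8.869 * 1609.344 = 14273.272 m. 1 mile/hour = 0.44704 m/s, so 32.87 mile/hour = 32.87 * 0.44704 = 14.694205 m/s. Combine: 14273.272 m / 14.694205 m/s = 971.35382 s. 1 day = 86400 s, so 971.35382 s = 971.35382 / 86400 = 0.011242521 day ≈ 0.01124 day (4 s.f.).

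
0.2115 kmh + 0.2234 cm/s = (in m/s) 0.06098. Check: 1 kmh = 0.27777778 m/s, so 0.2115 kmh = 0.2115 * 0.27777778 = 0.05875 m/s. 1 cm/s = 0.01 m/s, so 0.2234 cm/s = 0.2234 * 0.01 = 0.002234 m/s. Sum: 0.05875 + 0.002234 = 0.060984 m/s. Result: 0.060984 m/s ≈ 0.06098 m/s (4 s.f.).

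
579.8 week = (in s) 1 week = 604800 s, so 579.8 week = 579.8 * 604800 = 3.5066304e+08 s. Result: 3.5066304e+08 s ≈ 3.507e+08 s (4 s.f.). Final answer: 3.507e+08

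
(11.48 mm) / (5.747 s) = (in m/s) 1 mm = 0.001 m, so 11.48 mm = 11.48 * 0.001 = 0.01148 m. 5.747 s is already in s. Combine: 0.01148 m / 5.747 s = 0.0019975639 m/s. Result: 0.0019975639 m/s ≈ 0.001998 m/s (4 s.f.). Final answer: 0.001998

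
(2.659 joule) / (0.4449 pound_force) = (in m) 2.659 joule = 2.659 J. 1 pound_force = 4.4482216 N, so 0.4449 pound_force = 0.4449 * 4.4482216 = 1.9790138 N. Combine: 2.659 J / 1.9790138 N = 1.3435985 m. Result: 1.3435985 m ≈ 1.344 m (4 s.f.). Final answer: 1.344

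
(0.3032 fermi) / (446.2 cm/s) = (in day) 1 fermi = 1e-15 m, so 0.3032 fermi = 0.3032 * 1e-15 = 3.032e-16 m. 1 cm/s = 0.01 m/s, so 446.2 cm/s = 446.2 * 0.01 = 4.462 m/s. Combine: 3.032e-16 m / 4.462 m/s = 6.7951591e-17 s. 1 day = 86400 s, so 6.7951591e-17 s = 6.7951591e-17 / 86400 = 7.8647675e-22 day ≈ 7.865e-22 day (4 s.f.). Final answer: 7.865e-22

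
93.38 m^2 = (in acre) 0.02307. Check: 1 acre = 4046.8564 m^2, so 93.38 m^2 = 93.38 / 4046.8564 = 0.023074701 acre ≈ 0.02307 acre (4 s.f.).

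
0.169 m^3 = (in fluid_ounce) 1 fluid_ounce = 2.957353e-05 m^3, so 0.169 m^3 = 0.169 / 2.957353e-05 = 5714.5698 fluid_ounce ≈ 5715 fluid_ounce (4 s.f.). Final answer: 5715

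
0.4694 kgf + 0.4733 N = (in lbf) 1.141. Check: 1 kgf = 9.80665 N, so 0.4694 kgf = 0.4694 * 9.80665 = 4.6032415 N. 0.4733 N is already in N. Sum: 4.6032415 + 0.4733 = 5.0765415 N. 1 lbf = 4.4482216 N, so 5.0765415 N = 5.0765415 / 4.4482216 = 1.1412519 lbf ≈ 1.141 lbf (4 s.f.).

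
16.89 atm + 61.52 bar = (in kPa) 7863. Check: 1 atm = 101325 Pa, so 16.89 atm = 16.89 * 101325 = 1711379.2 Pa. 1 bar = 100000 Pa, so 61.52 bar = 61.52 * 100000 = 6152000 Pa. Sum: 1711379.2 + 6152000 = 7863379.2 Pa. 1 kPa = 1000 Pa, so 7863379.2 Pa = 7863379.2 / 1000 = 7863.3792 kPa ≈ 7863 kPa (4 s.f.).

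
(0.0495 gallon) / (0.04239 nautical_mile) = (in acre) 1 gallon = 0.0037854118 m^3, so 0.0495 gallon = 0.0495 * 0.0037854118 = 0.00018737788 m^3. 1 nautical_mile = 1852 m, so 0.04239 nautical_mile = 0.04239 * 1852 = 78.50628 m. Combine: 0.00018737788 m^3 / 78.50628 m = 2.3867885e-06 m^2. 1 acre = 4046.8564 m^2, so 2.3867885e-06 m^2 = 2.3867885e-06 / 4046.8564 = 5.8978827e-10 acre ≈ 5.898e-10 acre (4 s.f.). Final answer: 5.898e-10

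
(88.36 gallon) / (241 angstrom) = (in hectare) 1 gallon = 0.0037854118 m^3, so 88.36 gallon = 88.36 * 0.0037854118 = 0.33447899 m^3. 1 angstrom = 1e-10 m, so 241 angstrom = 241 * 1e-10 = 2.41e-08 m. Combine: 0.33447899 m^3 / 2.41e-08 m = 13878796 m^2. 1 hectare = 10000 m^2, so 13878796 m^2 = 13878796 / 10000 = 1387.8796 hectare ≈ 1388 hectare (4 s.f.). Final answer: 1388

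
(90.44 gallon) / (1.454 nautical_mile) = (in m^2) 0.0001271. Check: 1 gallon = 0.0037854118 m^3, so 90.44 gallon = 90.44 * 0.0037854118 = 0.34235264 m^3. 1 nautical_mile = 1852 m, so 1.454 nautical_mile = 1.454 * 1852 = 2692.808 m. Combine: 0.34235264 m^3 / 2692.808 m = 0.00012713593 m^2. Result: 0.00012713593 m^2 ≈ 0.0001271 m^2 (4 s.f.).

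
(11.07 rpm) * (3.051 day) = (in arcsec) 1 rpm = 0.10471976 rad/s, so 11.07 rpm = 11.07 * 0.10471976 = 1.1592477 rad/s. 1 day = 86400 s, so 3.051 day = 3.051 * 86400 = 263606.4 s. Combine: 1.1592477 rad/s * 263606.4 s = 305585.11 rad. 1 arcsec = 4.8481368e-06 rad, so 305585.11 rad = 305585.11 / 4.8481368e-06 = 6.3031454e+10 arcsec ≈ 6.303e+10 arcsec (4 s.f.). Final answer: 6.303e+10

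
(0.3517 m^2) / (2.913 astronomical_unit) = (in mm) 8.071e-10. Check: 0.3517 m^2 is already in m^2. 1 astronomical_unit = 1.4959787e+11 m, so 2.913 astronomical_unit = 2.913 * 1.4959787e+11 = 4.357786e+11 m. Combine: 0.3517 m^2 / 4.357786e+11 m = 8.0706121e-13 m. 1 mm = 0.001 m, so 8.0706121e-13 m = 8.0706121e-13 / 0.001 = 8.0706121e-10 mm ≈ 8.071e-10 mm (4 s.f.).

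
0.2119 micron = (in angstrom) 1 micron = 1e-06 m, so 0.2119 micron = 0.2119 * 1e-06 = 2.119e-07 m. 1 angstrom = 1e-10 m, so 2.119e-07 m = 2.119e-07 / 1e-10 = 2119 angstrom. Final answer: 2119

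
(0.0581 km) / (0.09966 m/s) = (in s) 583. Check: 1 km = 1000 m, so 0.0581 km = 0.0581 * 1000 = 58.1 m. 0.09966 m/s is already in m/s. Combine: 58.1 m / 0.09966 m/s = 582.98214 s. Result: 582.98214 s ≈ 583 s (4 s.f.).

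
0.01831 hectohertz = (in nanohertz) 1.831e+09. Check: 1 hectohertz = 100 Hz, so 0.01831 hectohertz = 0.01831 * 100 = 1.831 Hz. 1 nanohertz = 1e-09 Hz, so 1.831 Hz = 1.831 / 1e-09 = 1.831e+09 nanohertz.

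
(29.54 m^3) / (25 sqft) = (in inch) 500.7. Check: 29.54 m^3 is already in m^3. 1 sqft = 0.09290304 m^2, so 25 sqft = 25 * 0.09290304 = 2.322576 m^2. Combine: 29.54 m^3 / 2.322576 m^2 = 12.718637 m. 1 inch = 0.0254 m, so 12.718637 m = 12.718637 / 0.0254 = 500.73372 inch ≈ 500.7 inch (4 s.f.).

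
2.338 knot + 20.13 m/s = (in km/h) 76.8. Check: 1 knot = 0.51444444 m/s, so 2.338 knot = 2.338 * 0.51444444 = 1.2027711 m/s. 20.13 m/s is already in m/s. Sum: 1.2027711 + 20.13 = 21.332771 m/s. 1 km/h = 0.27777778 m/s, so 21.332771 m/s = 21.332771 / 0.27777778 = 76.797976 km/h ≈ 76.8 km/h (4 s.f.).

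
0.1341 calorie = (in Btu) 1 calorie = 4.184 J, so 0.1341 calorie = 0.1341 * 4.184 = 0.5610744 J. 1 Btu = 1055.0559 J, so 0.5610744 J = 0.5610744 / 1055.0559 = 0.00053179592 Btu ≈ 0.0005318 Btu (4 s.f.). Final answer: 0.0005318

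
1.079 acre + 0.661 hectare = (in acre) 1 acre = 4046.8564 m^2, so 1.079 acre = 1.079 * 4046.8564 = 4366.5581 m^2. 1 hectare = 10000 m^2, so 0.661 hectare = 0.661 * 10000 = 6610 m^2. Sum: 4366.5581 + 6610 = 10976.558 m^2. 1 acre = 4046.8564 m^2, so 10976.558 m^2 = 10976.558 / 4046.8564 = 2.7123666 acre ≈ 2.712 acre (4 s.f.). Final answer: 2.712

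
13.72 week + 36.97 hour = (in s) 1 week = 604800 s, so 13.72 week = 13.72 * 604800 = 8297856 s. 1 hour = 3600 s, so 36.97 hour = 36.97 * 3600 = 133092 s. Sum: 8297856 + 133092 = 8430948 s. Result: 8430948 s ≈ 8.431e+06 s (4 s.f.). Final answer: 8.431e+06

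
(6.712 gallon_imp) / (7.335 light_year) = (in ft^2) 4.733e-18. Check: 1 gallon_imp = 0.00454609 m^3, so 6.712 gallon_imp = 6.712 * 0.00454609 = 0.030513356 m^3. 1 light_year = 9.4607305e+15 m, so 7.335 light_year = 7.335 * 9.4607305e+15 = 6.9394458e+16 m. Combine: 0.030513356 m^3 / 6.9394458e+16 m = 4.3970883e-19 m^2. 1 ft^2 = 0.09290304 m^2, so 4.3970883e-19 m^2 = 4.3970883e-19 / 0.09290304 = 4.7329865e-18 ft^2 ≈ 4.733e-18 ft^2 (4 s.f.).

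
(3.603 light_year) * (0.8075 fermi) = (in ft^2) 296.3. Check: 1 light_year = 9.4607305e+15 m, so 3.603 light_year = 3.603 * 9.4607305e+15 = 3.4087012e+16 m. 1 fermi = 1e-15 m, so 0.8075 fermi = 0.8075 * 1e-15 = 8.075e-16 m. Combine: 3.4087012e+16 m * 8.075e-16 m = 27.525262 m^2. 1 ft^2 = 0.09290304 m^2, so 27.525262 m^2 = 27.525262 / 0.09290304 = 296.27946 ft^2 ≈ 296.3 ft^2 (4 s.f.).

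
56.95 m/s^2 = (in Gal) 1 Gal = 0.01 m/s^2, so 56.95 m/s^2 = 56.95 / 0.01 = 5695 Gal. Final answer: 5695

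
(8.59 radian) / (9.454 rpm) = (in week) 8.59 radian = 8.59 rad. 1 rpm = 0.10471976 rad/s, so 9.454 rpm = 9.454 * 0.10471976 = 0.99002056 rad/s. Combine: 8.59 rad / 0.99002056 rad/s = 8.6765874 s. 1 week = 604800 s, so 8.6765874 s = 8.6765874 / 604800 = 1.4346209e-05 week ≈ 1.435e-05 week (4 s.f.). Final answer: 1.435e-05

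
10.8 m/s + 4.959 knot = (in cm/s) 10.8 m/s is already in m/s. 1 knot = 0.51444444 m/s, so 4.959 knot = 4.959 * 0.51444444 = 2.55113 m/s. Sum: 10.8 + 2.55113 = 13.35113 m/s. 1 cm/s = 0.01 m/s, so 13.35113 m/s = 13.35113 / 0.01 = 1335.113 cm/s ≈ 1335 cm/s (4 s.f.). Final answer: 1335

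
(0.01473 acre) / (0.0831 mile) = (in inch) 1 acre = 4046.8564 m^2, so 0.01473 acre = 0.01473 * 4046.8564 = 59.610195 m^2. 1 mile = 1609.344 m, so 0.0831 mile = 0.0831 * 1609.344 = 133.73649 m. Combine: 59.610195 m^2 / 133.73649 m = 0.44572874 m. 1 inch = 0.0254 m, so 0.44572874 m = 0.44572874 / 0.0254 = 17.548375 inch ≈ 17.55 inch (4 s.f.). Final answer: 17.55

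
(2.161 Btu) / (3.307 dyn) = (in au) 1 Btu = 1055.0559 J, so 2.161 Btu = 2.161 * 1055.0559 = 2279.9757 J. 1 dyn = 1e-05 N, so 3.307 dyn = 3.307 * 1e-05 = 3.307e-05 N. Combine: 2279.9757 J / 3.307e-05 N = 68943928 m. 1 au = 1.4959787e+11 m, so 68943928 m = 68943928 / 1.4959787e+11 = 0.00046086169 au ≈ 0.0004609 au (4 s.f.). Final answer: 0.0004609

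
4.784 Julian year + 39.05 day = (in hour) 4.287e+04. Check: 1 Julian year = 31557600 s, so 4.784 Julian year = 4.784 * 31557600 = 1.5097156e+08 s. 1 day = 86400 s, so 39.05 day = 39.05 * 86400 = 3373920 s. Sum: 1.5097156e+08 + 3373920 = 1.5434548e+08 s. 1 hour = 3600 s, so 1.5434548e+08 s = 1.5434548e+08 / 3600 = 42873.744 hour ≈ 4.287e+04 hour (4 s.f.).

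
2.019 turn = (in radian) 12.69. Check: 1 turn = 6.2831853 rad, so 2.019 turn = 2.019 * 6.2831853 = 12.685751 rad. 12.685751 rad = 12.685751 radian ≈ 12.69 radian (4 s.f.).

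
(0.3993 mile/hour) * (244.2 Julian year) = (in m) 1 mile/hour = 0.44704 m/s, so 0.3993 mile/hour = 0.3993 * 0.44704 = 0.17850307 m/s. 1 Julian year = 31557600 s, so 244.2 Julian year = 244.2 * 31557600 = 7.7063659e+09 s. Combine: 0.17850307 m/s * 7.7063659e+09 s = 1.37561e+09 m. Result: 1.37561e+09 m ≈ 1.376e+09 m (4 s.f.). Final answer: 1.376e+09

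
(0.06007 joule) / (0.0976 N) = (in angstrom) 0.06007 joule = 0.06007 J. 0.0976 N is already in N. Combine: 0.06007 J / 0.0976 N = 0.61547131 m. 1 angstrom = 1e-10 m, so 0.61547131 m = 0.61547131 / 1e-10 = 6.1547131e+09 angstrom ≈ 6.155e+09 angstrom (4 s.f.). Final answer: 6.155e+09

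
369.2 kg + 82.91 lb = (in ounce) 369.2 kg is already in kg. 1 lb = 0.45359237 kg, so 82.91 lb = 82.91 * 0.45359237 = 37.607343 kg. Sum: 369.2 + 37.607343 = 406.80734 kg. 1 ounce = 0.028349523 kg, so 406.80734 kg = 406.80734 / 0.028349523 = 14349.707 ounce ≈ 1.435e+04 ounce (4 s.f.). Final answer: 1.435e+04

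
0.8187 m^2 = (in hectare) 8.187e-05. Check: 1 hectare = 10000 m^2, so 0.8187 m^2 = 0.8187 / 10000 = 8.187e-05 hectare.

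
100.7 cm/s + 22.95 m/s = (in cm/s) 1 cm/s = 0.01 m/s, so 100.7 cm/s = 100.7 * 0.01 = 1.007 m/s. 22.95 m/s is already in m/s. Sum: 1.007 + 22.95 = 23.957 m/s. 1 cm/s = 0.01 m/s, so 23.957 m/s = 23.957 / 0.01 = 2395.7 cm/s ≈ 2396 cm/s (4 s.f.). Final answer: 2396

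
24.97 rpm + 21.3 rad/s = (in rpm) 1 rpm = 0.10471976 rad/s, so 24.97 rpm = 24.97 * 0.10471976 = 2.6148523 rad/s. 21.3 rad/s is already in rad/s. Sum: 2.6148523 + 21.3 = 23.914852 rad/s. 1 rpm = 0.10471976 rad/s, so 23.914852 rad/s = 23.914852 / 0.10471976 = 228.37002 rpm ≈ 228.4 rpm (4 s.f.). Final answer: 228.4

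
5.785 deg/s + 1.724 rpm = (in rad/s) 0.2815. Check: 1 deg/s = 0.017453293 rad/s, so 5.785 deg/s = 5.785 * 0.017453293 = 0.1009673 rad/s. 1 rpm = 0.10471976 rad/s, so 1.724 rpm = 1.724 * 0.10471976 = 0.18053686 rad/s. Sum: 0.1009673 + 0.18053686 = 0.28150416 rad/s. Result: 0.28150416 rad/s ≈ 0.2815 rad/s (4 s.f.).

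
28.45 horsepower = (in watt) 1 horsepower = 745.69987 W, so 28.45 horsepower = 28.45 * 745.69987 = 21215.161 W. 21215.161 W = 21215.161 watt ≈ 2.122e+04 watt (4 s.f.). Final answer: 2.122e+04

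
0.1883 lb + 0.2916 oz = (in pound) 1 lb = 0.45359237 kg, so 0.1883 lb = 0.1883 * 0.45359237 = 0.085411443 kg. 1 oz = 0.028349523 kg, so 0.2916 oz = 0.2916 * 0.028349523 = 0.0082667209 kg. Sum: 0.085411443 + 0.0082667209 = 0.093678164 kg. 1 pound = 0.45359237 kg, so 0.093678164 kg = 0.093678164 / 0.45359237 = 0.206525 pound ≈ 0.2065 pound (4 s.f.). Final answer: 0.2065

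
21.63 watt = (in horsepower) 0.02901. Check: 21.63 watt = 21.63 W. 1 horsepower = 745.69987 W, so 21.63 W = 21.63 / 745.69987 = 0.029006308 horsepower ≈ 0.02901 horsepower (4 s.f.).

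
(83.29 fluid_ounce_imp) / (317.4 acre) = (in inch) 7.254e-08. Check: 1 fluid_ounce_imp = 2.8413063e-05 m^3, so 83.29 fluid_ounce_imp = 83.29 * 2.8413063e-05 = 0.002366524 m^3. 1 acre = 4046.8564 m^2, so 317.4 acre = 317.4 * 4046.8564 = 1284472.2 m^2. Combine: 0.002366524 m^3 / 1284472.2 m^2 = 1.8424096e-09 m. 1 inch = 0.0254 m, so 1.8424096e-09 m = 1.8424096e-09 / 0.0254 = 7.2535811e-08 inch ≈ 7.254e-08 inch (4 s.f.).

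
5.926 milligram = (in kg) 1 milligram = 1e-06 kg, so 5.926 milligram = 5.926 * 1e-06 = 5.926e-06 kg. Result: 5.926e-06 kg. Final answer: 5.926e-06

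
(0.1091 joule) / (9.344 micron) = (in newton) 0.1091 joule = 0.1091 J. 1 micron = 1e-06 m, so 9.344 micron = 9.344 * 1e-06 = 9.344e-06 m. Combine: 0.1091 J / 9.344e-06 m = 11675.942 N. 11675.942 N = 11675.942 newton ≈ 1.168e+04 newton (4 s.f.). Final answer: 1.168e+04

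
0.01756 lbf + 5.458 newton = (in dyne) 1 lbf = 4.4482216 N, so 0.01756 lbf = 0.01756 * 4.4482216 = 0.078110772 N. 5.458 newton = 5.458 N. Sum: 0.078110772 + 5.458 = 5.5361108 N. 1 dyne = 1e-05 N, so 5.5361108 N = 5.5361108 / 1e-05 = 553611.08 dyne ≈ 5.536e+05 dyne (4 s.f.). Final answer: 5.536e+05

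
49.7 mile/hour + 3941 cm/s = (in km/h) 1 mile/hour = 0.44704 m/s, so 49.7 mile/hour = 49.7 * 0.44704 = 22.217888 m/s. 1 cm/s = 0.01 m/s, so 3941 cm/s = 3941 * 0.01 = 39.41 m/s. Sum: 22.217888 + 39.41 = 61.627888 m/s. 1 km/h = 0.27777778 m/s, so 61.627888 m/s = 61.627888 / 0.27777778 = 221.8604 km/h ≈ 221.9 km/h (4 s.f.). Final answer: 221.9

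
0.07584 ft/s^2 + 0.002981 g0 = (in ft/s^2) 0.1718. Check: 1 ft/s^2 = 0.3048 m/s^2, so 0.07584 ft/s^2 = 0.07584 * 0.3048 = 0.023116032 m/s^2. 1 g0 = 9.80665 m/s^2, so 0.002981 g0 = 0.002981 * 9.80665 = 0.029233624 m/s^2. Sum: 0.023116032 + 0.029233624 = 0.052349656 m/s^2. 1 ft/s^2 = 0.3048 m/s^2, so 0.052349656 m/s^2 = 0.052349656 / 0.3048 = 0.17175084 ft/s^2 ≈ 0.1718 ft/s^2 (4 s.f.).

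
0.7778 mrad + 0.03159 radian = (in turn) 1 mrad = 0.001 rad, so 0.7778 mrad = 0.7778 * 0.001 = 0.0007778 rad. 0.03159 radian = 0.03159 rad. Sum: 0.0007778 + 0.03159 = 0.0323678 rad. 1 turn = 6.2831853 rad, so 0.0323678 rad = 0.0323678 / 6.2831853 = 0.0051514954 turn ≈ 0.005151 turn (4 s.f.). Final answer: 0.005151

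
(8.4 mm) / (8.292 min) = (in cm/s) 1 mm = 0.001 m, so 8.4 mm = 8.4 * 0.001 = 0.0084 m. 1 min = 60 s, so 8.292 min = 8.292 * 60 = 497.52 s. Combine: 0.0084 m / 497.52 s = 1.6883743e-05 m/s. 1 cm/s = 0.01 m/s, so 1.6883743e-05 m/s = 1.6883743e-05 / 0.01 = 0.0016883743 cm/s ≈ 0.001688 cm/s (4 s.f.). Final answer: 0.001688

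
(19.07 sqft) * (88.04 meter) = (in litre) 1 sqft = 0.09290304 m^2, so 19.07 sqft = 19.07 * 0.09290304 = 1.771661 m^2. 88.04 meter = 88.04 m. Combine: 1.771661 m^2 * 88.04 m = 155.97703 m^3. 1 litre = 0.001 m^3, so 155.97703 m^3 = 155.97703 / 0.001 = 155977.03 litre ≈ 1.56e+05 litre (4 s.f.). Final answer: 1.56e+05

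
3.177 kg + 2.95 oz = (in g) 3261. Check: 3.177 kg is already in kg. 1 oz = 0.028349523 kg, so 2.95 oz = 2.95 * 0.028349523 = 0.083631093 kg. Sum: 3.177 + 0.083631093 = 3.2606311 kg. 1 g = 0.001 kg, so 3.2606311 kg = 3.2606311 / 0.001 = 3260.6311 g ≈ 3261 g (4 s.f.).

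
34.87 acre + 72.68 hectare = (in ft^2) 9.342e+06. Check: 1 acre = 4046.8564 m^2, so 34.87 acre = 34.87 * 4046.8564 = 141113.88 m^2. 1 hectare = 10000 m^2, so 72.68 hectare = 72.68 * 10000 = 726800 m^2. Sum: 141113.88 + 726800 = 867913.88 m^2. 1 ft^2 = 0.09290304 m^2, so 867913.88 m^2 = 867913.88 / 0.09290304 = 9342147.3 ft^2 ≈ 9.342e+06 ft^2 (4 s.f.).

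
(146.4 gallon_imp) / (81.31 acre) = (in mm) 0.002023. Check: 1 gallon_imp = 0.00454609 m^3, so 146.4 gallon_imp = 146.4 * 0.00454609 = 0.66554758 m^3. 1 acre = 4046.8564 m^2, so 81.31 acre = 81.31 * 4046.8564 = 329049.9 m^2. Combine: 0.66554758 m^3 / 329049.9 m^2 = 2.0226342e-06 m. 1 mm = 0.001 m, so 2.0226342e-06 m = 2.0226342e-06 / 0.001 = 0.0020226342 mm ≈ 0.002023 mm (4 s.f.).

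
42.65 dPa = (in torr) 0.03199. Check: 1 dPa = 0.1 Pa, so 42.65 dPa = 42.65 * 0.1 = 4.265 Pa. 1 torr = 133.32237 Pa, so 4.265 Pa = 4.265 / 133.32237 = 0.031990131 torr ≈ 0.03199 torr (4 s.f.).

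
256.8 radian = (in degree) 256.8 radian = 256.8 rad. 1 degree = 0.017453293 rad, so 256.8 rad = 256.8 / 0.017453293 = 14713.556 degree ≈ 1.471e+04 degree (4 s.f.). Final answer: 1.471e+04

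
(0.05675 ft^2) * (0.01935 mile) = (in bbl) 1 ft^2 = 0.09290304 m^2, so 0.05675 ft^2 = 0.05675 * 0.09290304 = 0.0052722475 m^2. 1 mile = 1609.344 m, so 0.01935 mile = 0.01935 * 1609.344 = 31.140806 m. Combine: 0.0052722475 m^2 * 31.140806 m = 0.16418204 m^3. 1 bbl = 0.15898729 m^3, so 0.16418204 m^3 = 0.16418204 / 0.15898729 = 1.032674 bbl ≈ 1.033 bbl (4 s.f.). Final answer: 1.033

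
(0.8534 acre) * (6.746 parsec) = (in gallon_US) 1.899e+23. Check: 1 acre = 4046.8564 m^2, so 0.8534 acre = 0.8534 * 4046.8564 = 3453.5873 m^2. 1 parsec = 3.0856776e+16 m, so 6.746 parsec = 6.746 * 3.0856776e+16 = 2.0815981e+17 m. Combine: 3453.5873 m^2 * 2.0815981e+17 m = 7.1889807e+20 m^3. 1 gallon_US = 0.0037854118 m^3, so 7.1889807e+20 m^3 = 7.1889807e+20 / 0.0037854118 = 1.8991278e+23 gallon_US ≈ 1.899e+23 gallon_US (4 s.f.).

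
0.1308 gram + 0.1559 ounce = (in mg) 4550. Check: 1 gram = 0.001 kg, so 0.1308 gram = 0.1308 * 0.001 = 0.0001308 kg. 1 ounce = 0.028349523 kg, so 0.1559 ounce = 0.1559 * 0.028349523 = 0.0044196907 kg. Sum: 0.0001308 + 0.0044196907 = 0.0045504907 kg. 1 mg = 1e-06 kg, so 0.0045504907 kg = 0.0045504907 / 1e-06 = 4550.4907 mg ≈ 4550 mg (4 s.f.).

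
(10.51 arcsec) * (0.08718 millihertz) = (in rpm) 1 arcsec = 4.8481368e-06 rad, so 10.51 arcsec = 10.51 * 4.8481368e-06 = 5.0953918e-05 rad. 1 millihertz = 0.001 Hz, so 0.08718 millihertz = 0.08718 * 0.001 = 8.718e-05 Hz. Combine: 5.0953918e-05 rad * 8.718e-05 Hz = 4.4421626e-09 rad/s. 1 rpm = 0.10471976 rad/s, so 4.4421626e-09 rad/s = 4.4421626e-09 / 0.10471976 = 4.2419528e-08 rpm ≈ 4.242e-08 rpm (4 s.f.). Final answer: 4.242e-08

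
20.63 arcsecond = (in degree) 1 arcsecond = 4.8481368e-06 rad, so 20.63 arcsecond = 20.63 * 4.8481368e-06 = 0.00010001706 rad. 1 degree = 0.017453293 rad, so 0.00010001706 rad = 0.00010001706 / 0.017453293 = 0.0057305556 degree ≈ 0.005731 degree (4 s.f.). Final answer: 0.005731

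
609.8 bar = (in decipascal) 1 bar = 100000 Pa, so 609.8 bar = 609.8 * 100000 = 60980000 Pa. 1 decipascal = 0.1 Pa, so 60980000 Pa = 60980000 / 0.1 = 6.098e+08 decipascal. Final answer: 6.098e+08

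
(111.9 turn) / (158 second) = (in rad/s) 1 turn = 6.2831853 rad, so 111.9 turn = 111.9 * 6.2831853 = 703.08844 rad. 158 second = 158 s. Combine: 703.08844 rad / 158 s = 4.4499268 rad/s. Result: 4.4499268 rad/s ≈ 4.45 rad/s (4 s.f.). Final answer: 4.45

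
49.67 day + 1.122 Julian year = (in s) 1 day = 86400 s, so 49.67 day = 49.67 * 86400 = 4291488 s. 1 Julian year = 31557600 s, so 1.122 Julian year = 1.122 * 31557600 = 35407627 s. Sum: 4291488 + 35407627 = 39699115 s. Result: 39699115 s ≈ 3.97e+07 s (4 s.f.). Final answer: 3.97e+07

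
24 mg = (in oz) 0.0008466. Check: 1 mg = 1e-06 kg, so 24 mg = 24 * 1e-06 = 2.4e-05 kg. 1 oz = 0.028349523 kg, so 2.4e-05 kg = 2.4e-05 / 0.028349523 = 0.00084657509 oz ≈ 0.0008466 oz (4 s.f.).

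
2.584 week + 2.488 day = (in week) 2.939. Check: 1 week = 604800 s, so 2.584 week = 2.584 * 604800 = 1562803.2 s. 1 day = 86400 s, so 2.488 day = 2.488 * 86400 = 214963.2 s. Sum: 1562803.2 + 214963.2 = 1777766.4 s. 1 week = 604800 s, so 1777766.4 s = 1777766.4 / 604800 = 2.9394286 week ≈ 2.939 week (4 s.f.).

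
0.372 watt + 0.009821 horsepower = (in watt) 7.696. Check: 0.372 watt = 0.372 W. 1 horsepower = 745.69987 W, so 0.009821 horsepower = 0.009821 * 745.69987 = 7.3235184 W. Sum: 0.372 + 7.3235184 = 7.6955184 W. 7.6955184 W = 7.6955184 watt ≈ 7.696 watt (4 s.f.).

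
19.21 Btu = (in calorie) 1 Btu = 1055.0559 J, so 19.21 Btu = 19.21 * 1055.0559 = 20267.623 J. 1 calorie = 4.184 J, so 20267.623 J = 20267.623 / 4.184 = 4844.0781 calorie ≈ 4844 calorie (4 s.f.). Final answer: 4844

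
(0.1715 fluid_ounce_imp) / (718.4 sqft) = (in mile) 1 fluid_ounce_imp = 2.8413063e-05 m^3, so 0.1715 fluid_ounce_imp = 0.1715 * 2.8413063e-05 = 4.8728402e-06 m^3. 1 sqft = 0.09290304 m^2, so 718.4 sqft = 718.4 * 0.09290304 = 66.741544 m^2. Combine: 4.8728402e-06 m^3 / 66.741544 m^2 = 7.3010601e-08 m. 1 mile = 1609.344 m, so 7.3010601e-08 m = 7.3010601e-08 / 1609.344 = 4.5366684e-11 mile ≈ 4.537e-11 mile (4 s.f.). Final answer: 4.537e-11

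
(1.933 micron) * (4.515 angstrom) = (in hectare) 8.727e-20. Check: 1 micron = 1e-06 m, so 1.933 micron = 1.933 * 1e-06 = 1.933e-06 m. 1 angstrom = 1e-10 m, so 4.515 angstrom = 4.515 * 1e-10 = 4.515e-10 m. Combine: 1.933e-06 m * 4.515e-10 m = 8.727495e-16 m^2. 1 hectare = 10000 m^2, so 8.727495e-16 m^2 = 8.727495e-16 / 10000 = 8.727495e-20 hectare ≈ 8.727e-20 hectare (4 s.f.).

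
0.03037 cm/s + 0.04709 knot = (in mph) 1 cm/s = 0.01 m/s, so 0.03037 cm/s = 0.03037 * 0.01 = 0.0003037 m/s. 1 knot = 0.51444444 m/s, so 0.04709 knot = 0.04709 * 0.51444444 = 0.024225189 m/s. Sum: 0.0003037 + 0.024225189 = 0.024528889 m/s. 1 mph = 0.44704 m/s, so 0.024528889 m/s = 0.024528889 / 0.44704 = 0.054869562 mph ≈ 0.05487 mph (4 s.f.). Final answer: 0.05487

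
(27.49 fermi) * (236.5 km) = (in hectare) 1 fermi = 1e-15 m, so 27.49 fermi = 27.49 * 1e-15 = 2.749e-14 m. 1 km = 1000 m, so 236.5 km = 236.5 * 1000 = 236500 m. Combine: 2.749e-14 m * 236500 m = 6.501385e-09 m^2. 1 hectare = 10000 m^2, so 6.501385e-09 m^2 = 6.501385e-09 / 10000 = 6.501385e-13 hectare ≈ 6.501e-13 hectare (4 s.f.). Final answer: 6.501e-13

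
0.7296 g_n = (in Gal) 1 g_n = 9.80665 m/s^2, so 0.7296 g_n = 0.7296 * 9.80665 = 7.1549318 m/s^2. 1 Gal = 0.01 m/s^2, so 7.1549318 m/s^2 = 7.1549318 / 0.01 = 715.49318 Gal ≈ 715.5 Gal (4 s.f.). Final answer: 715.5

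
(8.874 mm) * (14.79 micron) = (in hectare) 1.312e-11. Check: 1 mm = 0.001 m, so 8.874 mm = 8.874 * 0.001 = 0.008874 m. 1 micron = 1e-06 m, so 14.79 micron = 14.79 * 1e-06 = 1.479e-05 m. Combine: 0.008874 m * 1.479e-05 m = 1.3124646e-07 m^2. 1 hectare = 10000 m^2, so 1.3124646e-07 m^2 = 1.3124646e-07 / 10000 = 1.3124646e-11 hectare ≈ 1.312e-11 hectare (4 s.f.).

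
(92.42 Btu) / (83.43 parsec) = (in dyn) 3.788e-09. Check: 1 Btu = 1055.0559 J, so 92.42 Btu = 92.42 * 1055.0559 = 97508.262 J. 1 parsec = 3.0856776e+16 m, so 83.43 parsec = 83.43 * 3.0856776e+16 = 2.5743808e+18 m. Combine: 97508.262 J / 2.5743808e+18 m = 3.7876394e-14 N. 1 dyn = 1e-05 N, so 3.7876394e-14 N = 3.7876394e-14 / 1e-05 = 3.7876394e-09 dyn ≈ 3.788e-09 dyn (4 s.f.).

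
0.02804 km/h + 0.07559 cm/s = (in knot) 1 km/h = 0.27777778 m/s, so 0.02804 km/h = 0.02804 * 0.27777778 = 0.0077888889 m/s. 1 cm/s = 0.01 m/s, so 0.07559 cm/s = 0.07559 * 0.01 = 0.0007559 m/s. Sum: 0.0077888889 + 0.0007559 = 0.0085447889 m/s. 1 knot = 0.51444444 m/s, so 0.0085447889 m/s = 0.0085447889 / 0.51444444 = 0.016609741 knot ≈ 0.01661 knot (4 s.f.). Final answer: 0.01661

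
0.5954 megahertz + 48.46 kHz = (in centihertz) 6.439e+07. Check: 1 megahertz = 1000000 Hz, so 0.5954 megahertz = 0.5954 * 1000000 = 595400 Hz. 1 kHz = 1000 Hz, so 48.46 kHz = 48.46 * 1000 = 48460 Hz. Sum: 595400 + 48460 = 643860 Hz. 1 centihertz = 0.01 Hz, so 643860 Hz = 643860 / 0.01 = 64386000 centihertz ≈ 6.439e+07 centihertz (4 s.f.).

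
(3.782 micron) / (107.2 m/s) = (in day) 4.083e-13. Check: 1 micron = 1e-06 m, so 3.782 micron = 3.782 * 1e-06 = 3.782e-06 m. 107.2 m/s is already in m/s. Combine: 3.782e-06 m / 107.2 m/s = 3.5279851e-08 s. 1 day = 86400 s, so 3.5279851e-08 s = 3.5279851e-08 / 86400 = 4.0833161e-13 day ≈ 4.083e-13 day (4 s.f.).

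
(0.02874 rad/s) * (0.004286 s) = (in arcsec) 25.41. Check: 0.02874 rad/s is already in rad/s. 0.004286 s is already in s. Combine: 0.02874 rad/s * 0.004286 s = 0.00012317964 rad. 1 arcsec = 4.8481368e-06 rad, so 0.00012317964 rad = 0.00012317964 / 4.8481368e-06 = 25.407625 arcsec ≈ 25.41 arcsec (4 s.f.).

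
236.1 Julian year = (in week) 1.232e+04. Check: 1 Julian year = 31557600 s, so 236.1 Julian year = 236.1 * 31557600 = 7.4507494e+09 s. 1 week = 604800 s, so 7.4507494e+09 s = 7.4507494e+09 / 604800 = 12319.361 week ≈ 1.232e+04 week (4 s.f.).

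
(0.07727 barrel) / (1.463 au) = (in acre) 1 barrel = 0.15898729 m^3, so 0.07727 barrel = 0.07727 * 0.15898729 = 0.012284948 m^3. 1 au = 1.4959787e+11 m, so 1.463 au = 1.463 * 1.4959787e+11 = 2.1886168e+11 m. Combine: 0.012284948 m^3 / 2.1886168e+11 m = 5.6131105e-14 m^2. 1 acre = 4046.8564 m^2, so 5.6131105e-14 m^2 = 5.6131105e-14 / 4046.8564 = 1.3870298e-17 acre ≈ 1.387e-17 acre (4 s.f.). Final answer: 1.387e-17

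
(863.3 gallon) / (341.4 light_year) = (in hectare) 1 gallon = 0.0037854118 m^3, so 863.3 gallon = 863.3 * 0.0037854118 = 3.267946 m^3. 1 light_year = 9.4607305e+15 m, so 341.4 light_year = 341.4 * 9.4607305e+15 = 3.2298934e+18 m. Combine: 3.267946 m^3 / 3.2298934e+18 m = 1.0117814e-18 m^2. 1 hectare = 10000 m^2, so 1.0117814e-18 m^2 = 1.0117814e-18 / 10000 = 1.0117814e-22 hectare ≈ 1.012e-22 hectare (4 s.f.). Final answer: 1.012e-22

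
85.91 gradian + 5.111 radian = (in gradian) 1 gradian = 0.015707963 rad, so 85.91 gradian = 85.91 * 0.015707963 = 1.3494711 rad. 5.111 radian = 5.111 rad. Sum: 1.3494711 + 5.111 = 6.4604711 rad. 1 gradian = 0.015707963 rad, so 6.4604711 rad = 6.4604711 / 0.015707963 = 411.28637 gradian ≈ 411.3 gradian (4 s.f.). Final answer: 411.3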